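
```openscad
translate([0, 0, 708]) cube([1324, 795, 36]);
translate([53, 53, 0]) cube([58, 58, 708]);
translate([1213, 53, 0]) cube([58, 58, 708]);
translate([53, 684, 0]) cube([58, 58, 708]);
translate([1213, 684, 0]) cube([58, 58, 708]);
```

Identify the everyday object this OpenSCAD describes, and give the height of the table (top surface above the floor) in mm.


A table. The table height is 744 mm.

A 1324×795×36 slab sits at z = 708 on four 58 mm square posts — a table. The top surface is at 708 + 36 = 744 mm.


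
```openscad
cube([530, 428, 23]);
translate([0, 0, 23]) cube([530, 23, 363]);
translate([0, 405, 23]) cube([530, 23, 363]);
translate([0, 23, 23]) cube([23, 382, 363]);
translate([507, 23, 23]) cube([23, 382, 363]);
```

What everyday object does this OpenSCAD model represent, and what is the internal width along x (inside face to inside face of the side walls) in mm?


An open box. The internal width is 484 mm.

A 530×428 base slab with four walls standing on it — an open box. The base is 530 mm wide and the walls are 23 mm thick, so the internal width is 530 − 2 × 23 = 484 mm.


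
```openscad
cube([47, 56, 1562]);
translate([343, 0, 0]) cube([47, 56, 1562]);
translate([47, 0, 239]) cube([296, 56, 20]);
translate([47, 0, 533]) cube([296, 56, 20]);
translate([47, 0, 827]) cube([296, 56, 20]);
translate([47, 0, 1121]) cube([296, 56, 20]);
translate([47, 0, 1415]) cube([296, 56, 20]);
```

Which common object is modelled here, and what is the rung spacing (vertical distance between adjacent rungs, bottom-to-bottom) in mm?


A ladder. The rung spacing is 294 mm.

Two tall 47×56 posts with 5 short bars between them — a ladder. Adjacent rungs sit at z = 239 and z = 533, so the spacing is 533 − 239 = 294 mm.


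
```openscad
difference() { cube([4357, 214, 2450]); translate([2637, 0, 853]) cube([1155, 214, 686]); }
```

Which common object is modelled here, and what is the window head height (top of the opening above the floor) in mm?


A wall with a window opening. The window head height is 1539 mm.

A wall with a rectangular opening subtracted — a window. Sill at z = 853, opening 686 mm tall, so the head is at 853 + 686 = 1539 mm.


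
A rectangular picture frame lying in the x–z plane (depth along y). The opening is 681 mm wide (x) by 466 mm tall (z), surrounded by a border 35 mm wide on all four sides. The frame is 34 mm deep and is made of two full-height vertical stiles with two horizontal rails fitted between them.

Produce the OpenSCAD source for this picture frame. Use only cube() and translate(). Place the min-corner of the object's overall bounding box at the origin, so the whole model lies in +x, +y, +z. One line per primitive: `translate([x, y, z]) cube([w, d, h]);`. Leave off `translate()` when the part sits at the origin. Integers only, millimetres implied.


cube([35, 34, 536]);
translate([716, 0, 0]) cube([35, 34, 536]);
translate([35, 0, 0]) cube([681, 34, 35]);
translate([35, 0, 501]) cube([681, 34, 35]);


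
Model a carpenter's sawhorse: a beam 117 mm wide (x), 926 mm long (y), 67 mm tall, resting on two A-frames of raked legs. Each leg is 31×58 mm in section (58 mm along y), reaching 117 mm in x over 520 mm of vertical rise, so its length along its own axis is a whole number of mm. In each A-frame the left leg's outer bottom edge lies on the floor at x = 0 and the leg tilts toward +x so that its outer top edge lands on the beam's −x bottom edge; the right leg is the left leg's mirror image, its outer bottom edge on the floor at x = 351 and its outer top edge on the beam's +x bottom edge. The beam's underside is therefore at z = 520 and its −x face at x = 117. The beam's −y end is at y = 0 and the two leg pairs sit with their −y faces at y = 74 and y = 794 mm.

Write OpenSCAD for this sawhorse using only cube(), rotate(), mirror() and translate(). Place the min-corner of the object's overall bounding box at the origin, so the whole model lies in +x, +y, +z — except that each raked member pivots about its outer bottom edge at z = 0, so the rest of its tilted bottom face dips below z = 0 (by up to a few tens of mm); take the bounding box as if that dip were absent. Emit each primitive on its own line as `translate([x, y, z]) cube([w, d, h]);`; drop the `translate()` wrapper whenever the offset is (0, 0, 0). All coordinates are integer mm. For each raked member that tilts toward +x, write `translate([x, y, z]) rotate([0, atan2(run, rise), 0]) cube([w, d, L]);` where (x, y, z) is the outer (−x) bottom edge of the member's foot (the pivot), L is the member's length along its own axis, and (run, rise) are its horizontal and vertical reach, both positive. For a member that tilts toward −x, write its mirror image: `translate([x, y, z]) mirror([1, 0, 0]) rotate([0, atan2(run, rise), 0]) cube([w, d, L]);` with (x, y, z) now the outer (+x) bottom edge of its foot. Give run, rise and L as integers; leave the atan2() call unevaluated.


translate([117, 0, 520]) cube([117, 926, 67]);
translate([0, 74, 0]) rotate([0, atan2(117, 520), 0]) cube([31, 58, 533]);
translate([351, 74, 0]) mirror([1, 0, 0]) rotate([0, atan2(117, 520), 0]) cube([31, 58, 533]);
translate([0, 794, 0]) rotate([0, atan2(117, 520), 0]) cube([31, 58, 533]);
translate([351, 794, 0]) mirror([1, 0, 0]) rotate([0, atan2(117, 520), 0]) cube([31, 58, 533]);


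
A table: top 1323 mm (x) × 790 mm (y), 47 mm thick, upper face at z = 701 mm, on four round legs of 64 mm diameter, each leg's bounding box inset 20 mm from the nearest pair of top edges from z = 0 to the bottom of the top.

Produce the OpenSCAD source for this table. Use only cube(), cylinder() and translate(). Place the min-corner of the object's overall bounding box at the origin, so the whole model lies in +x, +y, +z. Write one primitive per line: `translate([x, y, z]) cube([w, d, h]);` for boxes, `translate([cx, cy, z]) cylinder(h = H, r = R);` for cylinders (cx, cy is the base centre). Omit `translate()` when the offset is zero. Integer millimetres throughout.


translate([0, 0, 654]) cube([1323, 790, 47]);
translate([52, 52, 0]) cylinder(h = 654, r = 32);
translate([1271, 52, 0]) cylinder(h = 654, r = 32);
translate([52, 738, 0]) cylinder(h = 654, r = 32);
translate([1271, 738, 0]) cylinder(h = 654, r = 32);


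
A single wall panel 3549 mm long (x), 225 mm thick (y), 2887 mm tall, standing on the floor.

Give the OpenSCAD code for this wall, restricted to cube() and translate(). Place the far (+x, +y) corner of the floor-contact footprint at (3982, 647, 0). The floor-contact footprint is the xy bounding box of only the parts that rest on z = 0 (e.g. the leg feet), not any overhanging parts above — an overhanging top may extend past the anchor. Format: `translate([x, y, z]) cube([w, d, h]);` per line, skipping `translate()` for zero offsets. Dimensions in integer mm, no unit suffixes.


translate([433, 422, 0]) cube([3549, 225, 2887]);


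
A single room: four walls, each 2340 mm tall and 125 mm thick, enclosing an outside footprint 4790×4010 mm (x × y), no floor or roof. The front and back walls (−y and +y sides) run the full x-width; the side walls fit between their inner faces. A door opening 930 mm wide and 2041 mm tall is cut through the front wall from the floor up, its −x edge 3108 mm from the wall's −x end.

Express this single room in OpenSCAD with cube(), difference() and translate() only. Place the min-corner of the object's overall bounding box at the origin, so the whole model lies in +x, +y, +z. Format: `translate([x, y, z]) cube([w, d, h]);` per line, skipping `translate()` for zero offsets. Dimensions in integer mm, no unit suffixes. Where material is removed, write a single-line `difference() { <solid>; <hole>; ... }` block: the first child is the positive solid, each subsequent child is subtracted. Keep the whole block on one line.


difference() { cube([4790, 125, 2340]); translate([3108, 0, 0]) cube([930, 125, 2041]); }
translate([0, 3885, 0]) cube([4790, 125, 2340]);
translate([0, 125, 0]) cube([125, 3760, 2340]);
translate([4665, 125, 0]) cube([125, 3760, 2340]);


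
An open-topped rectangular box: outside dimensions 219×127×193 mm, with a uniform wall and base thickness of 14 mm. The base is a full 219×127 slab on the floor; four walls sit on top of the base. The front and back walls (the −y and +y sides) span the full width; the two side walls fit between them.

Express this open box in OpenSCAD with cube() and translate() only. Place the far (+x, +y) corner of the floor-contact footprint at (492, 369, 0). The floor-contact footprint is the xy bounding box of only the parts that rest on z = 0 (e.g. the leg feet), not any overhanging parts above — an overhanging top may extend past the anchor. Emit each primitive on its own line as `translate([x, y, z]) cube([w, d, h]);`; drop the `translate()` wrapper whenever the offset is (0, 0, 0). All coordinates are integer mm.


translate([273, 242, 0]) cube([219, 127, 14]);
translate([273, 242, 14]) cube([219, 14, 179]);
translate([273, 355, 14]) cube([219, 14, 179]);
translate([273, 256, 14]) cube([14, 99, 179]);
translate([478, 256, 14]) cube([14, 99, 179]);


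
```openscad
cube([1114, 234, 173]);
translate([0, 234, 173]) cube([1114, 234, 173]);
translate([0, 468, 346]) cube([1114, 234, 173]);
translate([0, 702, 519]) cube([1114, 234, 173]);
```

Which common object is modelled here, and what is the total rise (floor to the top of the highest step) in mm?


A staircase. The total rise is 692 mm.

4 identical blocks, each offset up and back from the previous — a staircase. Each step is 173 mm tall and there are 4 of them, so the total rise is 4 × 173 = 692 mm.


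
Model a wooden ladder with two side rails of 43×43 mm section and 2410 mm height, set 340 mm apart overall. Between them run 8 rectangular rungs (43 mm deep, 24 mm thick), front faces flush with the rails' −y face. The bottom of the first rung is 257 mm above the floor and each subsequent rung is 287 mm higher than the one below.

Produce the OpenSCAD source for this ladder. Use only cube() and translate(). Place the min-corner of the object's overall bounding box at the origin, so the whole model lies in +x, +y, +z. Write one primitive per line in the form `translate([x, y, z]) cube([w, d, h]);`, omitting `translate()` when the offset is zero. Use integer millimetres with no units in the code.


// rung span = 340 - 2*43 = 254
// rung[k] z = 257 + k*287
cube([43, 43, 2410]);
translate([297, 0, 0]) cube([43, 43, 2410]);
translate([43, 0, 257]) cube([254, 43, 24]);
translate([43, 0, 544]) cube([254, 43, 24]);
translate([43, 0, 831]) cube([254, 43, 24]);
translate([43, 0, 1118]) cube([254, 43, 24]);
translate([43, 0, 1405]) cube([254, 43, 24]);
translate([43, 0, 1692]) cube([254, 43, 24]);
translate([43, 0, 1979]) cube([254, 43, 24]);
translate([43, 0, 2266]) cube([254, 43, 24]);


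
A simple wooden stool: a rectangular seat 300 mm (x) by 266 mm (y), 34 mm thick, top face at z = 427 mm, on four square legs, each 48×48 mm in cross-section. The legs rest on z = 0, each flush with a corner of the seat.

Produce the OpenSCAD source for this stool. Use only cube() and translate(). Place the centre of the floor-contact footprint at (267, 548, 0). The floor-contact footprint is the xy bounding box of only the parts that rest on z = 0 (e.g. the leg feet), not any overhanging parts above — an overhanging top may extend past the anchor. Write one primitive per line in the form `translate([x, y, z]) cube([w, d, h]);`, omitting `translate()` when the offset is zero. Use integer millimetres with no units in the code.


translate([117, 415, 393]) cube([300, 266, 34]);
translate([117, 415, 0]) cube([48, 48, 393]);
translate([369, 415, 0]) cube([48, 48, 393]);
translate([117, 633, 0]) cube([48, 48, 393]);
translate([369, 633, 0]) cube([48, 48, 393]);


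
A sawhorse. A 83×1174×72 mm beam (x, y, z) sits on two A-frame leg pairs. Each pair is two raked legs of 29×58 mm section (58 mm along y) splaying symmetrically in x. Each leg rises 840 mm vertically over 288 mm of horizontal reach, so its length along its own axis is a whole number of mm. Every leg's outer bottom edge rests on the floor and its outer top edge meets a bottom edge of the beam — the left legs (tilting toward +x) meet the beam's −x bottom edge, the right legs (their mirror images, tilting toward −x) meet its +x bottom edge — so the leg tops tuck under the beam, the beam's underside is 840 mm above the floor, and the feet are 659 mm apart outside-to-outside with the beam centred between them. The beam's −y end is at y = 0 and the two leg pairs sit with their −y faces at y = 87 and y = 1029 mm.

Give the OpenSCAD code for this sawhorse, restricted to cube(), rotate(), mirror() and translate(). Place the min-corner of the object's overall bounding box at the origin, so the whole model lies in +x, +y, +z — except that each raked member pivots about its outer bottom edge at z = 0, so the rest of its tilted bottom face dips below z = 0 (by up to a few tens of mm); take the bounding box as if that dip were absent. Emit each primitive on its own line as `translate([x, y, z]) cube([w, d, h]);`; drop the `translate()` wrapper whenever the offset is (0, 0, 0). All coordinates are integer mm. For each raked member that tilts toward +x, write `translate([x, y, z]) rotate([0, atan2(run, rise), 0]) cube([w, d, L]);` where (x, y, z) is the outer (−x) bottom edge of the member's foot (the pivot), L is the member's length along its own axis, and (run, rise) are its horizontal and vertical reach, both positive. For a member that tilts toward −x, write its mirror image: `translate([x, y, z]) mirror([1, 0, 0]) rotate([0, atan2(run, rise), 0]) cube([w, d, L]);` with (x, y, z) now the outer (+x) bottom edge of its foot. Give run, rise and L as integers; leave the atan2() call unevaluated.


translate([288, 0, 840]) cube([83, 1174, 72]);
translate([0, 87, 0]) rotate([0, atan2(288, 840), 0]) cube([29, 58, 888]);
translate([659, 87, 0]) mirror([1, 0, 0]) rotate([0, atan2(288, 840), 0]) cube([29, 58, 888]);
translate([0, 1029, 0]) rotate([0, atan2(288, 840), 0]) cube([29, 58, 888]);
translate([659, 1029, 0]) mirror([1, 0, 0]) rotate([0, atan2(288, 840), 0]) cube([29, 58, 888]);


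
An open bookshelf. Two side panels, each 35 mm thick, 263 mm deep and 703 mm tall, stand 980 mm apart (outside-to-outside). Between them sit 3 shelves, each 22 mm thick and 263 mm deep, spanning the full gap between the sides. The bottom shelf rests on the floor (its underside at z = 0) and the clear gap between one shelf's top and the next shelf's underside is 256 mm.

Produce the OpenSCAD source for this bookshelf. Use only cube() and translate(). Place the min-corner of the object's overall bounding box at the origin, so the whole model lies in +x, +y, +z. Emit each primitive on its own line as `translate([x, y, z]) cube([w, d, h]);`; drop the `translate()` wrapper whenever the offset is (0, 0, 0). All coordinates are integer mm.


cube([35, 263, 703]);
translate([945, 0, 0]) cube([35, 263, 703]);
translate([35, 0, 0]) cube([910, 263, 22]);
translate([35, 0, 278]) cube([910, 263, 22]);
translate([35, 0, 556]) cube([910, 263, 22]);


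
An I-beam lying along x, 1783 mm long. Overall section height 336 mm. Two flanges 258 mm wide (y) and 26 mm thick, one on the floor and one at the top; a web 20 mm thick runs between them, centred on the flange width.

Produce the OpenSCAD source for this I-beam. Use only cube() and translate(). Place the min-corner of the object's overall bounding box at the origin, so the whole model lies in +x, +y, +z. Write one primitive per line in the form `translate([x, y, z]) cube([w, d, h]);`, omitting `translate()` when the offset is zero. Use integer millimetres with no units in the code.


cube([1783, 258, 26]);
translate([0, 119, 26]) cube([1783, 20, 284]);
translate([0, 0, 310]) cube([1783, 258, 26]);


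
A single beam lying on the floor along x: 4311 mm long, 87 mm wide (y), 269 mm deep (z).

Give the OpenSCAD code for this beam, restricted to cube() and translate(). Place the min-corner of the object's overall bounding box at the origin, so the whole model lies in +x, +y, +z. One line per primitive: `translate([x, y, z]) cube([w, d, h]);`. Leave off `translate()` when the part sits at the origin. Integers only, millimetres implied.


cube([4311, 87, 269]);


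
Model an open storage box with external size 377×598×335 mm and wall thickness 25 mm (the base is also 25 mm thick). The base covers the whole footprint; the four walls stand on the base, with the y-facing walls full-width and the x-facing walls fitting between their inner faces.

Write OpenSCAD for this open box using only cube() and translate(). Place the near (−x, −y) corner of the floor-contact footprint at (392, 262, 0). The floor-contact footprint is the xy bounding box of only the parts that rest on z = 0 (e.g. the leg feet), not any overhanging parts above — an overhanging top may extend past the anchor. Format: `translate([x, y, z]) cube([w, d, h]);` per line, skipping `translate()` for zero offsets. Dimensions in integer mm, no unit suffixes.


translate([392, 262, 0]) cube([377, 598, 25]);
translate([392, 262, 25]) cube([377, 25, 310]);
translate([392, 835, 25]) cube([377, 25, 310]);
translate([392, 287, 25]) cube([25, 548, 310]);
translate([744, 287, 25]) cube([25, 548, 310]);


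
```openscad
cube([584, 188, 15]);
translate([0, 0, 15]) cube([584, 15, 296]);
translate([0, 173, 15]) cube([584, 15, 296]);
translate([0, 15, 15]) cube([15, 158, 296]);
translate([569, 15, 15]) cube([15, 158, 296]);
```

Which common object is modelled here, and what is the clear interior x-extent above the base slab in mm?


An open box. The internal width is 554 mm.

A 584×188 base slab with four walls standing on it — an open box. The base is 584 mm wide and the walls are 15 mm thick, so the internal width is 584 − 2 × 15 = 554 mm.


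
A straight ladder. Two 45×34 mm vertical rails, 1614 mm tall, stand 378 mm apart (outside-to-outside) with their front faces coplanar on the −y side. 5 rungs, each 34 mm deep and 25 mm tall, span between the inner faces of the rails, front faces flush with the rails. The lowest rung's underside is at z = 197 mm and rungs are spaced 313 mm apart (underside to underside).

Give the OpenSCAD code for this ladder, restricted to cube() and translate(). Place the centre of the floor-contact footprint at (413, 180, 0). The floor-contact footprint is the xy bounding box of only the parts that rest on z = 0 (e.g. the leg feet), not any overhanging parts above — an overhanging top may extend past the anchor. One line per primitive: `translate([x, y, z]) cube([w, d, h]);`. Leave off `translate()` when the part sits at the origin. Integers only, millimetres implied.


translate([224, 163, 0]) cube([45, 34, 1614]);
translate([557, 163, 0]) cube([45, 34, 1614]);
translate([269, 163, 197]) cube([288, 34, 25]);
translate([269, 163, 510]) cube([288, 34, 25]);
translate([269, 163, 823]) cube([288, 34, 25]);
translate([269, 163, 1136]) cube([288, 34, 25]);
translate([269, 163, 1449]) cube([288, 34, 25]);


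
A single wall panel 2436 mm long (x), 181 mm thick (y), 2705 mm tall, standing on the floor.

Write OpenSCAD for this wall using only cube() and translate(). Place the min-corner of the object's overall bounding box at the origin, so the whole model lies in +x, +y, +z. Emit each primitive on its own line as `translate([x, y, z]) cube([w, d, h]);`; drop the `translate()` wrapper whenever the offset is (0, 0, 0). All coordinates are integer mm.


cube([2436, 181, 2705]);


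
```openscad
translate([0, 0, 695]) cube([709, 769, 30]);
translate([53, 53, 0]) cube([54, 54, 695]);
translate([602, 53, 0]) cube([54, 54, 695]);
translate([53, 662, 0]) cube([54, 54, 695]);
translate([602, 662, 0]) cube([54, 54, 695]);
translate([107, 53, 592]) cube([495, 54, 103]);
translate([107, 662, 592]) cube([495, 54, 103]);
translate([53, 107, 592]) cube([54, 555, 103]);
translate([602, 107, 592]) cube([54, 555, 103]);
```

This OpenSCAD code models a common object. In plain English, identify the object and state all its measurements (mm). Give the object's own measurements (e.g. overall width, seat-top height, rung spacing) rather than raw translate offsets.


A table: top 709 mm (x) × 769 mm (y), 30 mm thick, upper face at z = 725 mm, on four 54×54 mm square legs, each inset 53 mm from the nearest pair of top edges from z = 0 to the bottom of the top. Four apron rails, 54 mm thick and 103 mm tall, run between adjacent legs with their top edges flush with the underside of the top and their outer faces flush with the legs' outer faces.


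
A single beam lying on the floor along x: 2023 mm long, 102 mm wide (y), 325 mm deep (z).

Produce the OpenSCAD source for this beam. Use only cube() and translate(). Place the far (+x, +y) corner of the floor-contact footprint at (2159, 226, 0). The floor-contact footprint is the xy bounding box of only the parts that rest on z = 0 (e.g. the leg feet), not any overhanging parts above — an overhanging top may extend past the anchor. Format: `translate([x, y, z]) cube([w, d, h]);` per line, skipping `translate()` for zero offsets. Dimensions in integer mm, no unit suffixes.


translate([136, 124, 0]) cube([2023, 102, 325]);


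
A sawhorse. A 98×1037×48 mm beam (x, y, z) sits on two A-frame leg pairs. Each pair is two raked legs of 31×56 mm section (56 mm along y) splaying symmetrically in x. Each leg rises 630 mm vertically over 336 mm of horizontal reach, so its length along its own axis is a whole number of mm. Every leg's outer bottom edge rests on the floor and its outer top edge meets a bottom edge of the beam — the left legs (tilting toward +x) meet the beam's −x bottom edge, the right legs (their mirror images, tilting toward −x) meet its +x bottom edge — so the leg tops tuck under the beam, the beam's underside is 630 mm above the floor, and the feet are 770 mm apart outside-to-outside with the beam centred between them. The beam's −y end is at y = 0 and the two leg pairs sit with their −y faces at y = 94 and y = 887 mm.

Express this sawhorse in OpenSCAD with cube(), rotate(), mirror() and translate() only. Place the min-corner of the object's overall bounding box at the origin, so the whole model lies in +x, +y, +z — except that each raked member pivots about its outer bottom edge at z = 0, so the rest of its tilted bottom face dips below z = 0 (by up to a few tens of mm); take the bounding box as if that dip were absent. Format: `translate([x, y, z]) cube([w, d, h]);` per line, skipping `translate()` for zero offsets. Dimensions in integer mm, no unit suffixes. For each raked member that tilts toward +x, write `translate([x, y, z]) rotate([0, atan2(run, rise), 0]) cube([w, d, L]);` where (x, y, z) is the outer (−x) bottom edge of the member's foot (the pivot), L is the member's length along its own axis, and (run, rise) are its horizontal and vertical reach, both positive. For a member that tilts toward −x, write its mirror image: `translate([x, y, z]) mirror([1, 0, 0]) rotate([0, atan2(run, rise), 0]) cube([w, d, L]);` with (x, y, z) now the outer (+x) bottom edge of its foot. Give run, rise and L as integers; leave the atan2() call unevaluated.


translate([336, 0, 630]) cube([98, 1037, 48]);
translate([0, 94, 0]) rotate([0, atan2(336, 630), 0]) cube([31, 56, 714]);
translate([770, 94, 0]) mirror([1, 0, 0]) rotate([0, atan2(336, 630), 0]) cube([31, 56, 714]);
translate([0, 887, 0]) rotate([0, atan2(336, 630), 0]) cube([31, 56, 714]);
translate([770, 887, 0]) mirror([1, 0, 0]) rotate([0, atan2(336, 630), 0]) cube([31, 56, 714]);


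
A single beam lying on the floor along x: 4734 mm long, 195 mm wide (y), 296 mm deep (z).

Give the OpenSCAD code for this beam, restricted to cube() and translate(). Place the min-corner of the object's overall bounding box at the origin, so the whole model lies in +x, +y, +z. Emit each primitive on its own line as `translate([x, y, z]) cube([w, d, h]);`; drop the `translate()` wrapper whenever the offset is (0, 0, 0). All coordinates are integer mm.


cube([4734, 195, 296]);


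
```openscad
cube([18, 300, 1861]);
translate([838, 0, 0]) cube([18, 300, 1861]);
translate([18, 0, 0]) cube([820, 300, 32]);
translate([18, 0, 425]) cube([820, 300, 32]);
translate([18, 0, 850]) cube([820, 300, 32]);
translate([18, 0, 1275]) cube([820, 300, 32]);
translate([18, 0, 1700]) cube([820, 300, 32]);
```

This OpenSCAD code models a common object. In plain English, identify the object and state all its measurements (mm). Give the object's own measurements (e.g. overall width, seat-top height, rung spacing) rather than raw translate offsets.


An open bookshelf. Two side panels, each 18 mm thick, 300 mm deep and 1861 mm tall, stand 856 mm apart (outside-to-outside). Between them sit 5 shelves, each 32 mm thick and 300 mm deep, spanning the full gap between the sides. The bottom shelf rests on the floor (its underside at z = 0) and the clear gap between one shelf's top and the next shelf's underside is 393 mm.


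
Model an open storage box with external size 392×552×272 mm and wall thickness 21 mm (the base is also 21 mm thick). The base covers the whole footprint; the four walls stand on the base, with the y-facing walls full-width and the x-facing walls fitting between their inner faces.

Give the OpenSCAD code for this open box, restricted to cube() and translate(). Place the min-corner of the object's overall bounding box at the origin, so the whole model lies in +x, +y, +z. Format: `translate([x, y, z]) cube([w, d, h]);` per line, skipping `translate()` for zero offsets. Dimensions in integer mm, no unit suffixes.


cube([392, 552, 21]);
translate([0, 0, 21]) cube([392, 21, 251]);
translate([0, 531, 21]) cube([392, 21, 251]);
translate([0, 21, 21]) cube([21, 510, 251]);
translate([371, 21, 21]) cube([21, 510, 251]);


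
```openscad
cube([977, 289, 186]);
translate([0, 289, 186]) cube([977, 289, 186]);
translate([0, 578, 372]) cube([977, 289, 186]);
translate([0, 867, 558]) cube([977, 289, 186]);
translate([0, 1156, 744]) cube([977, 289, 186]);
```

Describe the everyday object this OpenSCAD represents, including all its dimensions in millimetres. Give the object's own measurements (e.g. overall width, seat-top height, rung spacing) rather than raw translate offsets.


A straight staircase of 5 solid steps. Each step is 977 mm wide (x), 289 mm deep (y, the going) and 186 mm tall (the rise). The first step rests on the floor; each subsequent step sits one going further in +y and one rise higher in +z, directly behind and above the previous step with no overlap.


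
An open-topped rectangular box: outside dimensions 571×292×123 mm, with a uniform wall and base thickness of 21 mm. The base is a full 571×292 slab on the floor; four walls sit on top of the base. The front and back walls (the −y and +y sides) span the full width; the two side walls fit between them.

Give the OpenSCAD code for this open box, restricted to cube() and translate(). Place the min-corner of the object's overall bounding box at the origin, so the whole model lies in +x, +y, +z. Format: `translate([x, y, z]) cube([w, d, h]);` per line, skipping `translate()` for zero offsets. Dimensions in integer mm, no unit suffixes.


cube([571, 292, 21]);
translate([0, 0, 21]) cube([571, 21, 102]);
translate([0, 271, 21]) cube([571, 21, 102]);
translate([0, 21, 21]) cube([21, 250, 102]);
translate([550, 21, 21]) cube([21, 250, 102]);


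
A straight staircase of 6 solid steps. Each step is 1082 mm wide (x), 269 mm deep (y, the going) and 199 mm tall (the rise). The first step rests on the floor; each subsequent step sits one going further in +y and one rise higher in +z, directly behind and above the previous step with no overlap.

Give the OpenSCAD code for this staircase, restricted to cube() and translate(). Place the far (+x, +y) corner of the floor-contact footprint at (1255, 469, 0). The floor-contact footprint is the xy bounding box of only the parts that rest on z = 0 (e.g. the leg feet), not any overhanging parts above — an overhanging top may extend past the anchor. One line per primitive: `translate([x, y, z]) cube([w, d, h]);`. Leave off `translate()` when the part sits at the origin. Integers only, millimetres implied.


translate([173, 200, 0]) cube([1082, 269, 199]);
translate([173, 469, 199]) cube([1082, 269, 199]);
translate([173, 738, 398]) cube([1082, 269, 199]);
translate([173, 1007, 597]) cube([1082, 269, 199]);
translate([173, 1276, 796]) cube([1082, 269, 199]);
translate([173, 1545, 995]) cube([1082, 269, 199]);


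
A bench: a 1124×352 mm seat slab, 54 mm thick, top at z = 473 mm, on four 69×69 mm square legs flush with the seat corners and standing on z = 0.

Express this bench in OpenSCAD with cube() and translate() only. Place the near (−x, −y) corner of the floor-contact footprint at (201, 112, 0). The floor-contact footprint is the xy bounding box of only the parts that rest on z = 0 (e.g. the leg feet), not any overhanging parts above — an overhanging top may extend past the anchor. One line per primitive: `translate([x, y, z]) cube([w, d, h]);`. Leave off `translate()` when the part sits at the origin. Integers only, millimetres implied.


translate([201, 112, 419]) cube([1124, 352, 54]);
translate([201, 112, 0]) cube([69, 69, 419]);
translate([201, 395, 0]) cube([69, 69, 419]);
translate([1256, 112, 0]) cube([69, 69, 419]);
translate([1256, 395, 0]) cube([69, 69, 419]);


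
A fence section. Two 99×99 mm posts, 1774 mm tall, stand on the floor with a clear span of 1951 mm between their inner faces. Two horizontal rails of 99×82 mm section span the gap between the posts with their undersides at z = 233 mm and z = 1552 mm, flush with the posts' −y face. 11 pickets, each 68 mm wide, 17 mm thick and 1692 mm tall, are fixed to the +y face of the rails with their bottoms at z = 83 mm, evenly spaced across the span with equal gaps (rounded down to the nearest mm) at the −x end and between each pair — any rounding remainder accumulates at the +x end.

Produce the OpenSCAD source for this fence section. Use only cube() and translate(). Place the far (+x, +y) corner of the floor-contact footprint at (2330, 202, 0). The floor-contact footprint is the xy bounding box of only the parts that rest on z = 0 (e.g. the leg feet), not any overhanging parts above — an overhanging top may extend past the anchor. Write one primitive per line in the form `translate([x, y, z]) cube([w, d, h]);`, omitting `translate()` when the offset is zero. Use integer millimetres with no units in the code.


translate([181, 103, 0]) cube([99, 99, 1774]);
translate([2231, 103, 0]) cube([99, 99, 1774]);
translate([280, 103, 233]) cube([1951, 99, 82]);
translate([280, 103, 1552]) cube([1951, 99, 82]);
translate([380, 202, 83]) cube([68, 17, 1692]);
translate([548, 202, 83]) cube([68, 17, 1692]);
translate([716, 202, 83]) cube([68, 17, 1692]);
translate([884, 202, 83]) cube([68, 17, 1692]);
translate([1052, 202, 83]) cube([68, 17, 1692]);
translate([1220, 202, 83]) cube([68, 17, 1692]);
translate([1388, 202, 83]) cube([68, 17, 1692]);
translate([1556, 202, 83]) cube([68, 17, 1692]);
translate([1724, 202, 83]) cube([68, 17, 1692]);
translate([1892, 202, 83]) cube([68, 17, 1692]);
translate([2060, 202, 83]) cube([68, 17, 1692]);


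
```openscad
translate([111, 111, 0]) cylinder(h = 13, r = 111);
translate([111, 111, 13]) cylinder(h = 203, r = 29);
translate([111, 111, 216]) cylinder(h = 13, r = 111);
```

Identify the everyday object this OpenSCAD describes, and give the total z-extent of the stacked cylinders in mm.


A spool. The overall height is 229 mm.

Three coaxial cylinders, large–small–large — a spool. Two 13 mm flanges and a 203 mm core give 13 + 203 + 13 = 229 mm.


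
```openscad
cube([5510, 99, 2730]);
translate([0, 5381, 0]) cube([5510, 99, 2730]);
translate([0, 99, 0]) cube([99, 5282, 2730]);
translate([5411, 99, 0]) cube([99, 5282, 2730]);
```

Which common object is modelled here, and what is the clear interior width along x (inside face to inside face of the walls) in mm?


A house (or room) frame. The interior width is 5312 mm.

Four 2730 mm walls enclosing a rectangle with no floor or roof — a room or house frame. Outside width is 5510 mm and wall thickness is 99 mm, so the interior width is 5510 − 2 × 99 = 5312 mm.


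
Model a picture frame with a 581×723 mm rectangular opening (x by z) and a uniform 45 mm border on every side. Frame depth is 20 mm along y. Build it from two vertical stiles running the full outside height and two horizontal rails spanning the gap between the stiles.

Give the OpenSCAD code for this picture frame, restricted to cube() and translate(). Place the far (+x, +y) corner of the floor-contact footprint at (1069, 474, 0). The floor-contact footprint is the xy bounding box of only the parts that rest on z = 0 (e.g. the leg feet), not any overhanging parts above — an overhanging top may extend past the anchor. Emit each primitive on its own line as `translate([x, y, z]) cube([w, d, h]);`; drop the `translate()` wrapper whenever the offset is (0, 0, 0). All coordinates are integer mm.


translate([398, 454, 0]) cube([45, 20, 813]);
translate([1024, 454, 0]) cube([45, 20, 813]);
translate([443, 454, 0]) cube([581, 20, 45]);
translate([443, 454, 768]) cube([581, 20, 45]);


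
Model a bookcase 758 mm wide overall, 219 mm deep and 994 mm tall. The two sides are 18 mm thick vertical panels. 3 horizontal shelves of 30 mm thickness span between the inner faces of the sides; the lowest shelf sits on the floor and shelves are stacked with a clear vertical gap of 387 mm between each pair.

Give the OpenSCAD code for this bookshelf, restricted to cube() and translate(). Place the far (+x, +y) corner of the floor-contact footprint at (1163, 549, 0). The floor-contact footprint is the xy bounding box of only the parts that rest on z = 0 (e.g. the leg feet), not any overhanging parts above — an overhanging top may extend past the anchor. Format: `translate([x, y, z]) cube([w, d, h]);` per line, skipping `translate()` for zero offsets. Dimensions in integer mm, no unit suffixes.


translate([405, 330, 0]) cube([18, 219, 994]);
translate([1145, 330, 0]) cube([18, 219, 994]);
translate([423, 330, 0]) cube([722, 219, 30]);
translate([423, 330, 417]) cube([722, 219, 30]);
translate([423, 330, 834]) cube([722, 219, 30]);


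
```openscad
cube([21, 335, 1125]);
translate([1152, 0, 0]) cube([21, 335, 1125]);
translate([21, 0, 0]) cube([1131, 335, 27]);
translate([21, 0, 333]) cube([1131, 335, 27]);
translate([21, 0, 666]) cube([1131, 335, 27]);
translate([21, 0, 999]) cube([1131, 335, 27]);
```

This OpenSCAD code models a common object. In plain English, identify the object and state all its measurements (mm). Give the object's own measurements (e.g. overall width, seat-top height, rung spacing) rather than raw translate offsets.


An open bookshelf. Two side panels, each 21 mm thick, 335 mm deep and 1125 mm tall, stand 1173 mm apart (outside-to-outside). Between them sit 4 shelves, each 27 mm thick and 335 mm deep, spanning the full gap between the sides. The bottom shelf rests on the floor (its underside at z = 0) and the clear gap between one shelf's top and the next shelf's underside is 306 mm.


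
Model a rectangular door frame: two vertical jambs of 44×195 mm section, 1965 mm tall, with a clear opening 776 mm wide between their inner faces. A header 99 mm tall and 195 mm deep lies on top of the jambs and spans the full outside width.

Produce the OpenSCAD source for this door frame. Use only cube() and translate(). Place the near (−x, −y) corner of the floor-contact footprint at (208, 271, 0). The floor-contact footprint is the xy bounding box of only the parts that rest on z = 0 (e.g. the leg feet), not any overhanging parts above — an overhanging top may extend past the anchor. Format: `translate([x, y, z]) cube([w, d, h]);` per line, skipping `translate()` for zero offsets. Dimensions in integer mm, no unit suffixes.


translate([208, 271, 0]) cube([44, 195, 1965]);
translate([1028, 271, 0]) cube([44, 195, 1965]);
translate([208, 271, 1965]) cube([864, 195, 99]);


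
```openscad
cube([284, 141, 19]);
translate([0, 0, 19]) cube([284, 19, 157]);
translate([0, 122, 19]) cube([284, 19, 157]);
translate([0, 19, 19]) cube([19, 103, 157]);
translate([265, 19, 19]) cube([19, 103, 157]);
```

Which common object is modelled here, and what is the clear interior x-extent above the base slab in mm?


An open box. The internal width is 246 mm.

A 284×141 base slab with four walls standing on it — an open box. The base is 284 mm wide and the walls are 19 mm thick, so the internal width is 284 − 2 × 19 = 246 mm.


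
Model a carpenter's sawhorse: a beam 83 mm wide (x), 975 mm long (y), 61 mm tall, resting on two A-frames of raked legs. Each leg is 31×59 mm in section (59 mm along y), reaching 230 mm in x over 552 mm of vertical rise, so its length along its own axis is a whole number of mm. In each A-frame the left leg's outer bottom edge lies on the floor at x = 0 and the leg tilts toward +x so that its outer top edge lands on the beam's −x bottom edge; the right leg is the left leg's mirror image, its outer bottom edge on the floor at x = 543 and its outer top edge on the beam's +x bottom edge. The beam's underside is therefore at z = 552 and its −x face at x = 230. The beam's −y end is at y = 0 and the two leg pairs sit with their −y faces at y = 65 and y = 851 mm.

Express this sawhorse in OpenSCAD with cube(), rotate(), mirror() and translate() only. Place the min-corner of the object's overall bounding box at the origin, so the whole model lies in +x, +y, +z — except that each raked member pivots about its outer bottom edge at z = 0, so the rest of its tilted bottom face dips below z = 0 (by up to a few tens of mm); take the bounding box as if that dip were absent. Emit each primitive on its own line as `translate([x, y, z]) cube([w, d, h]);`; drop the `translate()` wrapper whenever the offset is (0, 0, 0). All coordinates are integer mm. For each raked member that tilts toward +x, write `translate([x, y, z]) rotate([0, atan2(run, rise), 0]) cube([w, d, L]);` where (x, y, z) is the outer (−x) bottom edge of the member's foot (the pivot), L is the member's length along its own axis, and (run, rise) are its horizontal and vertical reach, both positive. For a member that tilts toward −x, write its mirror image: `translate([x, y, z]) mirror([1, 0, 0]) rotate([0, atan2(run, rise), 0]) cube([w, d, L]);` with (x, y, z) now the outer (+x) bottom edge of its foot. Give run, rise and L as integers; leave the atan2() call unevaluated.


translate([230, 0, 552]) cube([83, 975, 61]);
translate([0, 65, 0]) rotate([0, atan2(230, 552), 0]) cube([31, 59, 598]);
translate([543, 65, 0]) mirror([1, 0, 0]) rotate([0, atan2(230, 552), 0]) cube([31, 59, 598]);
translate([0, 851, 0]) rotate([0, atan2(230, 552), 0]) cube([31, 59, 598]);
translate([543, 851, 0]) mirror([1, 0, 0]) rotate([0, atan2(230, 552), 0]) cube([31, 59, 598]);


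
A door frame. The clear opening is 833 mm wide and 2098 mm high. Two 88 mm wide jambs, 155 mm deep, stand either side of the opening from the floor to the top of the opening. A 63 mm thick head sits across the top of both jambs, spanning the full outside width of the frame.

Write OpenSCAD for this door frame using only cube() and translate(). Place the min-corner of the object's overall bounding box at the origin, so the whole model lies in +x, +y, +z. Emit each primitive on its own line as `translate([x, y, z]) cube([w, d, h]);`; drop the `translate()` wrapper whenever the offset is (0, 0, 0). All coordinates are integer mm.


cube([88, 155, 2098]);
translate([921, 0, 0]) cube([88, 155, 2098]);
translate([0, 0, 2098]) cube([1009, 155, 63]);


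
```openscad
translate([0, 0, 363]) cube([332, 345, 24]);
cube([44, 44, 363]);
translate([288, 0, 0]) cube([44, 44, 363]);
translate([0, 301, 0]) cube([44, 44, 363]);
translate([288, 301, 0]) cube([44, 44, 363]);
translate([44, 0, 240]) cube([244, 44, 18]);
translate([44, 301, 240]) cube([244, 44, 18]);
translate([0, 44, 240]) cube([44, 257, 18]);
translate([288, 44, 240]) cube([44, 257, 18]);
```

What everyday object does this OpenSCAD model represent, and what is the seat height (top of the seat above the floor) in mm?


A stool. The seat height is 387 mm.

A 332×345×24 slab at z = 363 on four corner posts — a stool. The seat top is 363 + 24 = 387 mm.
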